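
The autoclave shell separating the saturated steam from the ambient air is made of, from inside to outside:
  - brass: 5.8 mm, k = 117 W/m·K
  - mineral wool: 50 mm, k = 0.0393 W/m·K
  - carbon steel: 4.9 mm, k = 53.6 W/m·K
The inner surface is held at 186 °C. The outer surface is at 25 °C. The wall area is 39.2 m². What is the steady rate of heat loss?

Q ≈ 4960 W

Treating each layer as a thermal resistance in series:
R_brass = L/(kA) = 0.0058/(117×39.2) = 1.265×10^-6 K/W
R_mineral wool = L/(kA) = 0.05/(0.0393×39.2) = 0.03246 K/W
R_carbon steel = L/(kA) = 0.0049/(53.6×39.2) = 2.332×10^-6 K/W
R_total = 0.03246 K/W
Q = ΔT / R_total = 161 / 0.03246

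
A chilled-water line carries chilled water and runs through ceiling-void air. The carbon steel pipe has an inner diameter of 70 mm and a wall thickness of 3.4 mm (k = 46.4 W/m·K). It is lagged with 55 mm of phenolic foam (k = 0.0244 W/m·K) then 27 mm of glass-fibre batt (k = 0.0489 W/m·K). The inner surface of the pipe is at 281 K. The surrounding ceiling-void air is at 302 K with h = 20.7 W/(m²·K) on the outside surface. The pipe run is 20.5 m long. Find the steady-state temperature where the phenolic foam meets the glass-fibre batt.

T ≈ 299 K

Radial resistances (cylindrical: R_cond = ln(r_o/r_i)/(2πkL), R_conv = 1/(h·2πrL)):
R_carbon steel pipe wall = ln(38.4/35)/(2π×46.4×20.5) = 1.551×10^-5 K/W
R_phenolic foam = ln(93.4/38.4)/(2π×0.0244×20.5) = 0.2828 K/W
R_glass-fibre batt = ln(120.4/93.4)/(2π×0.0489×20.5) = 0.04032 K/W
R_outer film = 1/(h_o·2πr_oL) = 1/(20.7×2π×0.1204×20.5) = 0.003115 K/W
R_total = 0.3263 K/W
Q = ΔT/R_total = 21/0.3263
Q = 64.4 W
T_interface = T_inner + Q·ΣR(inner→interface) = 281 + 64.4×0.2828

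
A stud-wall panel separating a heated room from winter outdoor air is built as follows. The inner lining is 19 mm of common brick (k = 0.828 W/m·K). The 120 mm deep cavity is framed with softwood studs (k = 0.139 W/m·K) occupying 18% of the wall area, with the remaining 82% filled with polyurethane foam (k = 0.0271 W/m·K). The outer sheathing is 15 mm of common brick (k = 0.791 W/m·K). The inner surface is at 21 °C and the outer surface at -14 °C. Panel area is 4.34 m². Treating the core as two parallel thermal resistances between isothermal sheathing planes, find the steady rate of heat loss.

Q ≈ 58.8 W

Sheathing layers in series; stud and cavity paths in parallel between them.
R_inner = 0.019/(0.828×4.34) = 0.005287 K/W
R_stud  = 0.12/(0.139×0.18×4.34) = 1.105 K/W
R_cav   = 0.12/(0.0271×0.82×4.34) = 1.244 K/W
1/R_core = 1/R_stud + 1/R_cav → R_core = 0.5853 K/W
R_outer = 0.015/(0.791×4.34) = 0.004369 K/W
R_total = 0.5949 K/W
Q = ΔT/R_total = 35/0.5949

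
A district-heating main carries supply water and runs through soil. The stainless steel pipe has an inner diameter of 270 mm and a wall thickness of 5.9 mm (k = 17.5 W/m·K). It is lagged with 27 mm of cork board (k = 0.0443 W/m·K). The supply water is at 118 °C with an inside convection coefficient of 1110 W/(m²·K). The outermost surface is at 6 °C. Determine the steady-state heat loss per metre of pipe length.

Per-layer cylindrical resistances, series-summed:
R_inner film = 1/(h_i·2πr₁L) = 1/(1110×2π×0.135×1) = 0.001062 K/W
R_stainless steel pipe wall = ln(140.9/135)/(2π×17.5×1) = 3.89×10^-4 K/W
R_cork board = ln(167.9/140.9)/(2π×0.0443×1) = 0.6299 K/W
R_total = 0.6313 K/W
Q = ΔT/R_total = 112/0.6313

q′ ≈ 177 W/m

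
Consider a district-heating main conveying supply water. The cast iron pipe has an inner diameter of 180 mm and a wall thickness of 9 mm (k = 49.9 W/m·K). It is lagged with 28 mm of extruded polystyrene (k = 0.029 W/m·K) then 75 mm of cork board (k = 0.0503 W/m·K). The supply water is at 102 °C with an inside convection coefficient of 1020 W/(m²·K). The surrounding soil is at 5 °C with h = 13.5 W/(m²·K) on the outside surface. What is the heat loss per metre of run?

For a radial system each layer contributes R = ln(r_out/r_in)/(2πkL); films add R = 1/(hA).
R_inner film = 1/(h_i·2πr₁L) = 1/(1020×2π×0.09×1) = 0.001734 K/W
R_cast iron pipe wall = ln(99/90)/(2π×49.9×1) = 3.04×10^-4 K/W
R_extruded polystyrene = ln(127/99)/(2π×0.029×1) = 1.367 K/W
R_cork board = ln(202/127)/(2π×0.0503×1) = 1.468 K/W
R_outer film = 1/(h_o·2πr_oL) = 1/(13.5×2π×0.202×1) = 0.05836 K/W
R_total = 2.896 K/W
Q = ΔT/R_total = 97/2.896

q′ ≈ 33.5 W/m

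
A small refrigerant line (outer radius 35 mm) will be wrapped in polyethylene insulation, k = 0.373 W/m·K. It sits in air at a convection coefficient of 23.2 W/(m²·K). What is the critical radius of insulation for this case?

For a cylinder r_cr = k/h = 0.373/23.2
r_cr = 16.1 mm; since the bare radius (35 mm) is above r_cr, any added insulation will reduce heat loss.

r_cr ≈ 16.1 mm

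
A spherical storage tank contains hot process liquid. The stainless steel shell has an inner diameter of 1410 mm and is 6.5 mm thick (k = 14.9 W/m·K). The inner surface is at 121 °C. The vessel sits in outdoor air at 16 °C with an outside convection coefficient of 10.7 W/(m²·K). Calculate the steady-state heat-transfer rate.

Radial (spherical) resistances in series:
R_stainless steel shell = (1/0.705 − 1/0.7115)/(4π×14.9) = 6.921×10^-5 K/W
R_outer film = 1/(h·4πr_o²) = 1/(10.7×4π×0.7115²) = 0.01469 K/W
R_total = 0.01476 K/W
Q = ΔT/R_total = 105/0.01476

Q ≈ 7110 W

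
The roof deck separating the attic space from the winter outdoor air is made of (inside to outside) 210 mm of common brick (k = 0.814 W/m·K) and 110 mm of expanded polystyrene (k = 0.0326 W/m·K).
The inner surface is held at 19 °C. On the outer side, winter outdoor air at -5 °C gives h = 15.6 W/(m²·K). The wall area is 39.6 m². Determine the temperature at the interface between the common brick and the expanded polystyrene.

T ≈ 17.3 °C

Using the resistance-network approach (series):
R_common brick = L/(kA) = 0.21/(0.814×39.6) = 0.006515 K/W
R_expanded polystyrene = L/(kA) = 0.11/(0.0326×39.6) = 0.08521 K/W
R_outer film = 1/(h_o·A) = 1/(15.6×39.6) = 0.001619 K/W
R_total = 0.09334 K/W;  Q = ΔT/R_total = 24/0.09334 = 257.1 W
T_interface = T_inner − Q·ΣR(inner→interface) = 19 − 257×0.006515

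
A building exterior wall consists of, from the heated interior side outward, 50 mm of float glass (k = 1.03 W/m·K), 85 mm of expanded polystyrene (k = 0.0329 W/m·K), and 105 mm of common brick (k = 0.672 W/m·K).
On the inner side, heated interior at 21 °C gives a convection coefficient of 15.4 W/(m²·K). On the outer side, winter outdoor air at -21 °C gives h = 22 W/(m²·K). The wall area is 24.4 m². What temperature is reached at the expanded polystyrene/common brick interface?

Thermal resistances in series:
R_inner film = 1/(h_i·A) = 1/(15.4×24.4) = 0.002661 K/W
R_float glass = L/(kA) = 0.05/(1.03×24.4) = 0.001989 K/W
R_expanded polystyrene = L/(kA) = 0.085/(0.0329×24.4) = 0.1059 K/W
R_common brick = L/(kA) = 0.105/(0.672×24.4) = 0.006404 K/W
R_outer film = 1/(h_o·A) = 1/(22×24.4) = 0.001863 K/W
R_total = 0.1188 K/W;  Q = ΔT/R_total = 42/0.1188 = 353.5 W
T_interface = T_inner − Q·ΣR(inner→interface) = 21 − 354×0.1105

T ≈ -18.1 °C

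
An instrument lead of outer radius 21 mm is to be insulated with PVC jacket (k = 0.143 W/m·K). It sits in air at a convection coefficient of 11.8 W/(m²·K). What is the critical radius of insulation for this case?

r_cr ≈ 12.1 mm

For a cylinder r_cr = k/h = 0.143/11.8
r_cr = 12.1 mm; since the bare radius (21 mm) is above r_cr, any added insulation will reduce heat loss.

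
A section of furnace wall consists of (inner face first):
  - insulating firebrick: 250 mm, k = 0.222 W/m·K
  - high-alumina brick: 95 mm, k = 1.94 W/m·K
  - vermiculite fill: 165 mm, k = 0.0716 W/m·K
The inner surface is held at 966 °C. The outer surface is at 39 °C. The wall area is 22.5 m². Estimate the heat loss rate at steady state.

Q ≈ 5990 W

Thermal resistances in series:
R_insulating firebrick = L/(kA) = 0.25/(0.222×22.5) = 0.05005 K/W
R_high-alumina brick = L/(kA) = 0.095/(1.94×22.5) = 0.002176 K/W
R_vermiculite fill = L/(kA) = 0.165/(0.0716×22.5) = 0.1024 K/W
R_total = 0.1546 K/W
Q = ΔT / R_total = 927 / 0.1546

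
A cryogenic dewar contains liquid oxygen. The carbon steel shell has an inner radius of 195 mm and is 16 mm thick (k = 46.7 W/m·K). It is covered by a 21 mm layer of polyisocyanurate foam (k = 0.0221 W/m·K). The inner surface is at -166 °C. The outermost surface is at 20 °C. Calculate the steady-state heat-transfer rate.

Q ≈ 120 W

For a spherical shell R = (1/r₁ − 1/r₂)/(4πk); film R = 1/(h·4πr²). In series:
R_carbon steel shell = (1/0.195 − 1/0.211)/(4π×46.7) = 6.626×10^-4 K/W
R_polyisocyanurate foam = (1/0.211 − 1/0.232)/(4π×0.0221) = 1.545 K/W
R_total = 1.545 K/W
Q = ΔT/R_total = 186/1.545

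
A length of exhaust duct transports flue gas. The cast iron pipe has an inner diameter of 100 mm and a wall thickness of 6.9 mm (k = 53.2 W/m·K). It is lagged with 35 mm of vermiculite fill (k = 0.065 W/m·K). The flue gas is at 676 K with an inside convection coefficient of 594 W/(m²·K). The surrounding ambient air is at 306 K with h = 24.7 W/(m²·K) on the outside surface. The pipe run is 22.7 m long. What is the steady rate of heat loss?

Q ≈ 6720 W

Per-layer cylindrical resistances, series-summed:
R_inner film = 1/(h_i·2πr₁L) = 1/(594×2π×0.05×22.7) = 2.361×10^-4 K/W
R_cast iron pipe wall = ln(56.9/50)/(2π×53.2×22.7) = 1.704×10^-5 K/W
R_vermiculite fill = ln(91.9/56.9)/(2π×0.065×22.7) = 0.05171 K/W
R_outer film = 1/(h_o·2πr_oL) = 1/(24.7×2π×0.0919×22.7) = 0.003089 K/W
R_total = 0.05505 K/W
Q = ΔT/R_total = 370/0.05505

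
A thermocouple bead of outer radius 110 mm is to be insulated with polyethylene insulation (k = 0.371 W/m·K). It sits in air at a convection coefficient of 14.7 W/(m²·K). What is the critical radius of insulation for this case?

r_cr ≈ 50.5 mm

For a sphere r_cr = 2k/h = 2×0.371/14.7
r_cr = 50.5 mm; since the bare radius (110 mm) is above r_cr, any added insulation will reduce heat loss.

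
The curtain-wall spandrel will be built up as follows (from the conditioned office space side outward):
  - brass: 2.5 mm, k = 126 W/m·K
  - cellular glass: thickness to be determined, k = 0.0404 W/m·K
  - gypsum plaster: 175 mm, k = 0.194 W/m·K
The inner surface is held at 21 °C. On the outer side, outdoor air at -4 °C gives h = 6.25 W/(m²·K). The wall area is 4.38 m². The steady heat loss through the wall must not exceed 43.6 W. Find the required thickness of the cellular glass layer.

L ≈ 58.6 mm

Model the wall as resistances in series:
R_brass = L/(kA) = 0.0025/(126×4.38) = 4.53×10^-6 K/W
R_gypsum plaster = L/(kA) = 0.175/(0.194×4.38) = 0.206 K/W
R_outer film = 1/(h_o·A) = 1/(6.25×4.38) = 0.03653 K/W
Sum of the known resistances R_other = 0.2425 K/W
Required total resistance R_tot = ΔT/Q_allow = 25/43.6 = 0.5734 K/W
R_cellular glass = R_tot − R_other = 0.3309 K/W
L = R·k·A = 0.3309×0.0404×4.38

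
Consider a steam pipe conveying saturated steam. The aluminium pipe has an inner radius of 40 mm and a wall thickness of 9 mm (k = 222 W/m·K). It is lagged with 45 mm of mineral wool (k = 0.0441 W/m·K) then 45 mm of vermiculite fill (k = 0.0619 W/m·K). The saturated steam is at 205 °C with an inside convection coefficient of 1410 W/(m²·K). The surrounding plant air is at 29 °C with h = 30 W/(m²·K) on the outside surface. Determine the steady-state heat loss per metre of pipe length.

q′ ≈ 51.8 W/m

Radial resistances (cylindrical: R_cond = ln(r_o/r_i)/(2πkL), R_conv = 1/(h·2πrL)):
R_inner film = 1/(h_i·2πr₁L) = 1/(1410×2π×0.04×1) = 0.002822 K/W
R_aluminium pipe wall = ln(49/40)/(2π×222×1) = 1.455×10^-4 K/W
R_mineral wool = ln(94/49)/(2π×0.0441×1) = 2.351 K/W
R_vermiculite fill = ln(139/94)/(2π×0.0619×1) = 1.006 K/W
R_outer film = 1/(h_o·2πr_oL) = 1/(30×2π×0.139×1) = 0.03817 K/W
R_total = 3.398 K/W
Q = ΔT/R_total = 176/3.398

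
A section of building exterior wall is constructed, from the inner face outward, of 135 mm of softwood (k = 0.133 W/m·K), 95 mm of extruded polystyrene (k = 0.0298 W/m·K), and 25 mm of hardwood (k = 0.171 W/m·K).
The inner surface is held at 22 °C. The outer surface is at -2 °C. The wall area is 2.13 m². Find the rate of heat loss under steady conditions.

Thermal resistances in series:
R_softwood = L/(kA) = 0.135/(0.133×2.13) = 0.4765 K/W
R_extruded polystyrene = L/(kA) = 0.095/(0.0298×2.13) = 1.497 K/W
R_hardwood = L/(kA) = 0.025/(0.171×2.13) = 0.06864 K/W
R_total = 2.042 K/W
Q = ΔT / R_total = 24 / 2.042

Q ≈ 11.8 W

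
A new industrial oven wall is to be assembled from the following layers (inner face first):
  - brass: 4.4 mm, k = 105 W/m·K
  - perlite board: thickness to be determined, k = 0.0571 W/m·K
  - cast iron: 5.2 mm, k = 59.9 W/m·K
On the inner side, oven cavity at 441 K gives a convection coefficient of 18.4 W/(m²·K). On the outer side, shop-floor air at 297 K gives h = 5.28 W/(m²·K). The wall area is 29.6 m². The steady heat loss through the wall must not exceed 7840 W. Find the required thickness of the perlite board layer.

Series thermal resistances:
R_inner film = 1/(h_i·A) = 1/(18.4×29.6) = 0.001836 K/W
R_brass = L/(kA) = 0.0044/(105×29.6) = 1.416×10^-6 K/W
R_cast iron = L/(kA) = 0.0052/(59.9×29.6) = 2.933×10^-6 K/W
R_outer film = 1/(h_o·A) = 1/(5.28×29.6) = 0.006398 K/W
Sum of the known resistances R_other = 0.008239 K/W
Required total resistance R_tot = ΔT/Q_allow = 144/7840 = 0.01837 K/W
R_perlite board = R_tot − R_other = 0.01013 K/W
L = R·k·A = 0.01013×0.0571×29.6

L ≈ 17.1 mm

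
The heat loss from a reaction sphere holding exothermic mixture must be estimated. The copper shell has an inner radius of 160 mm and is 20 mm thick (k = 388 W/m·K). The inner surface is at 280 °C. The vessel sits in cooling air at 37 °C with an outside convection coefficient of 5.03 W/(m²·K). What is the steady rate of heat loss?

Q ≈ 498 W

Radial (spherical) resistances in series:
R_copper shell = (1/0.16 − 1/0.18)/(4π×388) = 1.424×10^-4 K/W
R_outer film = 1/(h·4πr_o²) = 1/(5.03×4π×0.18²) = 0.4883 K/W
R_total = 0.4884 K/W
Q = ΔT/R_total = 243/0.4884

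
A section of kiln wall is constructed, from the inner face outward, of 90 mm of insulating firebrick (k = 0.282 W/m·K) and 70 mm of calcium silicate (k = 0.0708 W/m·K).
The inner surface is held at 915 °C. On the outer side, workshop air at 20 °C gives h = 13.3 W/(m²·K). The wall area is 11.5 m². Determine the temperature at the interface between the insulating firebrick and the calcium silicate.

T ≈ 708 °C

Thermal resistances in series:
R_insulating firebrick = L/(kA) = 0.09/(0.282×11.5) = 0.02775 K/W
R_calcium silicate = L/(kA) = 0.07/(0.0708×11.5) = 0.08597 K/W
R_outer film = 1/(h_o·A) = 1/(13.3×11.5) = 0.006538 K/W
R_total = 0.1203 K/W;  Q = ΔT/R_total = 895/0.1203 = 7442 W
T_interface = T_inner − Q·ΣR(inner→interface) = 915 − 7440×0.02775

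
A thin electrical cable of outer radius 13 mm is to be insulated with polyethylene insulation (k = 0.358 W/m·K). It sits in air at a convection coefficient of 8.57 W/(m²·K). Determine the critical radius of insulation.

For a cylinder r_cr = k/h = 0.358/8.57
r_cr = 41.8 mm; since the bare radius (13 mm) is below r_cr, adding a thin layer of insulation will *increase* heat loss.

r_cr ≈ 41.8 mm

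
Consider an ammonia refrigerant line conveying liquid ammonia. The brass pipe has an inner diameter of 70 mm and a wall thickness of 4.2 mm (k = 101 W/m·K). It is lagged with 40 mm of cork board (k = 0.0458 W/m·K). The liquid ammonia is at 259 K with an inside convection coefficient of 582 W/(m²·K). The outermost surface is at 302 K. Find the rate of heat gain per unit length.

q′ ≈ 17.5 W/m

Cylindrical conduction, so R = ln(r₂/r₁)/(2πkL) per layer, in series:
R_inner film = 1/(h_i·2πr₁L) = 1/(582×2π×0.035×1) = 0.007813 K/W
R_brass pipe wall = ln(39.2/35)/(2π×101×1) = 1.786×10^-4 K/W
R_cork board = ln(79.2/39.2)/(2π×0.0458×1) = 2.444 K/W
R_total = 2.452 K/W
Q = ΔT/R_total = 43/2.452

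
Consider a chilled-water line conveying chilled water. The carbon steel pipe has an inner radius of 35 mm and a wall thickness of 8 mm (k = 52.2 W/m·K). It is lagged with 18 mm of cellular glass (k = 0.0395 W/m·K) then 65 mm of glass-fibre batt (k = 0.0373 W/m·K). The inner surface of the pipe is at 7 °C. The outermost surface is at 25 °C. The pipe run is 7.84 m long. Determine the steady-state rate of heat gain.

Radial resistances (cylindrical: R_cond = ln(r_o/r_i)/(2πkL), R_conv = 1/(h·2πrL)):
R_carbon steel pipe wall = ln(43/35)/(2π×52.2×7.84) = 8.006×10^-5 K/W
R_cellular glass = ln(61/43)/(2π×0.0395×7.84) = 0.1797 K/W
R_glass-fibre batt = ln(126/61)/(2π×0.0373×7.84) = 0.3948 K/W
R_total = 0.5746 K/W
Q = ΔT/R_total = 18/0.5746

Q ≈ 31.3 W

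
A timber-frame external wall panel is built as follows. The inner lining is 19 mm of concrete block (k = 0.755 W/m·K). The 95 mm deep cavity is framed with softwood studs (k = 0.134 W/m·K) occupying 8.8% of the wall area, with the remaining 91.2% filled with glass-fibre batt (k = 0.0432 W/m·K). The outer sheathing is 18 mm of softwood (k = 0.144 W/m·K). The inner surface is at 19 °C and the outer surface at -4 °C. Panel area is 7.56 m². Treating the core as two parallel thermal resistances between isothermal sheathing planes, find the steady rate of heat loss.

Q ≈ 86.7 W

Sheathing layers in series; stud and cavity paths in parallel between them.
R_inner = 0.019/(0.755×7.56) = 0.003329 K/W
R_stud  = 0.095/(0.134×0.088×7.56) = 1.066 K/W
R_cav   = 0.095/(0.0432×0.912×7.56) = 0.319 K/W
1/R_core = 1/R_stud + 1/R_cav → R_core = 0.2455 K/W
R_outer = 0.018/(0.144×7.56) = 0.01653 K/W
R_total = 0.2653 K/W
Q = ΔT/R_total = 23/0.2653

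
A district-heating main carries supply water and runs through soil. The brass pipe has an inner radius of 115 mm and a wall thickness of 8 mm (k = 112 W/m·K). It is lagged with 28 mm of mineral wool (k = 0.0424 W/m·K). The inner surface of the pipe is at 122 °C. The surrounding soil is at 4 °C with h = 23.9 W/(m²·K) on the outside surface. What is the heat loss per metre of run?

Treating each annulus and film as a series resistance:
R_brass pipe wall = ln(123/115)/(2π×112×1) = 9.557×10^-5 K/W
R_mineral wool = ln(151/123)/(2π×0.0424×1) = 0.7699 K/W
R_outer film = 1/(h_o·2πr_oL) = 1/(23.9×2π×0.151×1) = 0.0441 K/W
R_total = 0.8141 K/W
Q = ΔT/R_total = 118/0.8141

q′ ≈ 145 W/m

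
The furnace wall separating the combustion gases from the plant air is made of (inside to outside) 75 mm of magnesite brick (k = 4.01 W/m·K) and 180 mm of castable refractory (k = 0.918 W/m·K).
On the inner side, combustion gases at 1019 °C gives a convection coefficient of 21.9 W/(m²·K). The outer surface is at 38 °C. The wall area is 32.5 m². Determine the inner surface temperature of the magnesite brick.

T ≈ 847 °C

Treating each layer as a thermal resistance in series:
R_inner film = 1/(h_i·A) = 1/(21.9×32.5) = 0.001405 K/W
R_magnesite brick = L/(kA) = 0.075/(4.01×32.5) = 5.755×10^-4 K/W
R_castable refractory = L/(kA) = 0.18/(0.918×32.5) = 0.006033 K/W
R_total = 0.008014 K/W;  Q = ΔT/R_total = 981/0.008014 = 122400 W
T_interface = T_inner − Q·ΣR(inner→interface) = 1019 − 122000×0.001405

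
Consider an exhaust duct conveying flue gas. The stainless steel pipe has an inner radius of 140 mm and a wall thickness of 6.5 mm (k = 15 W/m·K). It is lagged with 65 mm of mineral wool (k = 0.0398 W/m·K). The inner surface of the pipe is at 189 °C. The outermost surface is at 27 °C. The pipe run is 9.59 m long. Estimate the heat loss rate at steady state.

Per-layer cylindrical resistances, series-summed:
R_stainless steel pipe wall = ln(146.5/140)/(2π×15×9.59) = 5.021×10^-5 K/W
R_mineral wool = ln(211.5/146.5)/(2π×0.0398×9.59) = 0.1531 K/W
R_total = 0.1532 K/W
Q = ΔT/R_total = 162/0.1532

Q ≈ 1060 W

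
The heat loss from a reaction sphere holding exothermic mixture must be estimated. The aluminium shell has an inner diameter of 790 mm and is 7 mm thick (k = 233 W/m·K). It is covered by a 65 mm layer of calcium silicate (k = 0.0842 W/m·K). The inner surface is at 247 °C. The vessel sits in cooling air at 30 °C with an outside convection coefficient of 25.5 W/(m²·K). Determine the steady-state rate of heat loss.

Spherical conduction: R = (1/r_in − 1/r_out)/(4πk) per layer; series-sum.
R_aluminium shell = (1/0.395 − 1/0.402)/(4π×233) = 1.506×10^-5 K/W
R_calcium silicate = (1/0.402 − 1/0.467)/(4π×0.0842) = 0.3272 K/W
R_outer film = 1/(h·4πr_o²) = 1/(25.5×4π×0.467²) = 0.01431 K/W
R_total = 0.3416 K/W
Q = ΔT/R_total = 217/0.3416

Q ≈ 635 W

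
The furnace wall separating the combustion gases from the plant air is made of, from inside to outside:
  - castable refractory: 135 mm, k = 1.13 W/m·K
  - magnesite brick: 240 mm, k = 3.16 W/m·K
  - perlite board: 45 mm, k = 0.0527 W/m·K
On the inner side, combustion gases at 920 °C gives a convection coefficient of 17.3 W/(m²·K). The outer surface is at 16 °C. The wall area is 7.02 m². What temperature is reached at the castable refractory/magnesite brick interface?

Series thermal resistances:
R_inner film = 1/(h_i·A) = 1/(17.3×7.02) = 0.008234 K/W
R_castable refractory = L/(kA) = 0.135/(1.13×7.02) = 0.01702 K/W
R_magnesite brick = L/(kA) = 0.24/(3.16×7.02) = 0.01082 K/W
R_perlite board = L/(kA) = 0.045/(0.0527×7.02) = 0.1216 K/W
R_total = 0.1577 K/W;  Q = ΔT/R_total = 904/0.1577 = 5732 W
T_interface = T_inner − Q·ΣR(inner→interface) = 920 − 5730×0.02525

T ≈ 775 °C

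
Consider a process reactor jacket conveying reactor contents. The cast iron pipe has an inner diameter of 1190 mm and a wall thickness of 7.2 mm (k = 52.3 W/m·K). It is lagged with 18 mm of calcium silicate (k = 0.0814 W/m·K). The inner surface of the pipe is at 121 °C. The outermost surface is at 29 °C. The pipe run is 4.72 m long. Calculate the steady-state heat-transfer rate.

Q ≈ 7540 W

Treating each annulus and film as a series resistance:
R_cast iron pipe wall = ln(602.2/595)/(2π×52.3×4.72) = 7.755×10^-6 K/W
R_calcium silicate = ln(620.2/602.2)/(2π×0.0814×4.72) = 0.0122 K/W
R_total = 0.01221 K/W
Q = ΔT/R_total = 92/0.01221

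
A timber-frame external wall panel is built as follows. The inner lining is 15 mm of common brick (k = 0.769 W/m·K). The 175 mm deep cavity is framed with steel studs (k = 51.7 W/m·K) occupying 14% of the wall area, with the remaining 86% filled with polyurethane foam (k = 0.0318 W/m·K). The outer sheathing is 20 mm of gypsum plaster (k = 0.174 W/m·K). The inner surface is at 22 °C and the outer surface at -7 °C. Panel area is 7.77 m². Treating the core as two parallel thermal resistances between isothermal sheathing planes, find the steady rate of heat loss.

Sheathing layers in series; stud and cavity paths in parallel between them.
R_inner = 0.015/(0.769×7.77) = 0.00251 K/W
R_stud  = 0.175/(51.7×0.14×7.77) = 0.003112 K/W
R_cav   = 0.175/(0.0318×0.86×7.77) = 0.8236 K/W
1/R_core = 1/R_stud + 1/R_cav → R_core = 0.0031 K/W
R_outer = 0.02/(0.174×7.77) = 0.01479 K/W
R_total = 0.0204 K/W
Q = ΔT/R_total = 29/0.0204

Q ≈ 1420 W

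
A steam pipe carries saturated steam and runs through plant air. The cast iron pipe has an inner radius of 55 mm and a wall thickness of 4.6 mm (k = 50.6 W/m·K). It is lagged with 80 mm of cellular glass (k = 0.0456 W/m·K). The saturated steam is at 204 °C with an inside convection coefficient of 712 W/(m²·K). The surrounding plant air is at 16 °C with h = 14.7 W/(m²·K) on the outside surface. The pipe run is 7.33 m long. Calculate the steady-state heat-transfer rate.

Q ≈ 451 W

Radial resistances (cylindrical: R_cond = ln(r_o/r_i)/(2πkL), R_conv = 1/(h·2πrL)):
R_inner film = 1/(h_i·2πr₁L) = 1/(712×2π×0.055×7.33) = 5.545×10^-4 K/W
R_cast iron pipe wall = ln(59.6/55)/(2π×50.6×7.33) = 3.447×10^-5 K/W
R_cellular glass = ln(139.6/59.6)/(2π×0.0456×7.33) = 0.4053 K/W
R_outer film = 1/(h_o·2πr_oL) = 1/(14.7×2π×0.1396×7.33) = 0.01058 K/W
R_total = 0.4164 K/W
Q = ΔT/R_total = 188/0.4164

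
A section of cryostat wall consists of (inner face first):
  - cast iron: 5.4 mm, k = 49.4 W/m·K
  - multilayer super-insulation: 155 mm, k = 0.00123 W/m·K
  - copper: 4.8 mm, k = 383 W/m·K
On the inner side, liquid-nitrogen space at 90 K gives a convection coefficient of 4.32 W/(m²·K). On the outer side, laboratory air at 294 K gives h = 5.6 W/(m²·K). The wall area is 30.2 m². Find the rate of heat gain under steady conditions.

Thermal resistances in series:
R_inner film = 1/(h_i·A) = 1/(4.32×30.2) = 0.007665 K/W
R_cast iron = L/(kA) = 0.0054/(49.4×30.2) = 3.62×10^-6 K/W
R_multilayer super-insulation = L/(kA) = 0.155/(0.00123×30.2) = 4.173 K/W
R_copper = L/(kA) = 0.0048/(383×30.2) = 4.15×10^-7 K/W
R_outer film = 1/(h_o·A) = 1/(5.6×30.2) = 0.005913 K/W
R_total = 4.186 K/W
Q = ΔT / R_total = 204 / 4.186

Q ≈ 48.7 W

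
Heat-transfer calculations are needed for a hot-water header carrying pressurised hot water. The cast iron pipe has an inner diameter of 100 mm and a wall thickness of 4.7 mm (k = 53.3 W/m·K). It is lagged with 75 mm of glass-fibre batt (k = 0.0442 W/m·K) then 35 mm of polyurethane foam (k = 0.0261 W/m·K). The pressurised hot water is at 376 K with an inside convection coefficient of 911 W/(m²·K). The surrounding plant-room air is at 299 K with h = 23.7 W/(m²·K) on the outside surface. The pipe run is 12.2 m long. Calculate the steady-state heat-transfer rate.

Cylindrical conduction, so R = ln(r₂/r₁)/(2πkL) per layer, in series:
R_inner film = 1/(h_i·2πr₁L) = 1/(911×2π×0.05×12.2) = 2.864×10^-4 K/W
R_cast iron pipe wall = ln(54.7/50)/(2π×53.3×12.2) = 2.199×10^-5 K/W
R_glass-fibre batt = ln(129.7/54.7)/(2π×0.0442×12.2) = 0.2548 K/W
R_polyurethane foam = ln(164.7/129.7)/(2π×0.0261×12.2) = 0.1194 K/W
R_outer film = 1/(h_o·2πr_oL) = 1/(23.7×2π×0.1647×12.2) = 0.003342 K/W
R_total = 0.3779 K/W
Q = ΔT/R_total = 77/0.3779

Q ≈ 204 W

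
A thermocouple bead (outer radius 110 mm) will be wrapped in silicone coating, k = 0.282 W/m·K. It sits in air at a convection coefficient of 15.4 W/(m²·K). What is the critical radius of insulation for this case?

For a sphere r_cr = 2k/h = 2×0.282/15.4
r_cr = 36.6 mm; since the bare radius (110 mm) is above r_cr, any added insulation will reduce heat loss.

r_cr ≈ 36.6 mm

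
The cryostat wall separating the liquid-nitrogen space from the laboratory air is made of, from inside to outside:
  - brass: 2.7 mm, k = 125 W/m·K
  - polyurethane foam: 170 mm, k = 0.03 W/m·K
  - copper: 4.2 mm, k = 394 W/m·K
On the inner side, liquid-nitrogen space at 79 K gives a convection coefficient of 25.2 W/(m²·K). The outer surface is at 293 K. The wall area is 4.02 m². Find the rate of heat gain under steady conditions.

Treating each layer as a thermal resistance in series:
R_inner film = 1/(h_i·A) = 1/(25.2×4.02) = 0.009871 K/W
R_brass = L/(kA) = 0.0027/(125×4.02) = 5.373×10^-6 K/W
R_polyurethane foam = L/(kA) = 0.17/(0.03×4.02) = 1.41 K/W
R_copper = L/(kA) = 0.0042/(394×4.02) = 2.652×10^-6 K/W
R_total = 1.419 K/W
Q = ΔT / R_total = 214 / 1.419

Q ≈ 151 W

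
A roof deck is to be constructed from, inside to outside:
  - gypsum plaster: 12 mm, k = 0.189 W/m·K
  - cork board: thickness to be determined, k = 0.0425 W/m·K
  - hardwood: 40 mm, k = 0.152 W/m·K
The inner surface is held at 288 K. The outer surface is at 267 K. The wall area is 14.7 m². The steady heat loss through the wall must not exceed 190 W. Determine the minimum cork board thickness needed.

L ≈ 55.2 mm

Thermal resistances in series:
R_gypsum plaster = L/(kA) = 0.012/(0.189×14.7) = 0.004319 K/W
R_hardwood = L/(kA) = 0.04/(0.152×14.7) = 0.0179 K/W
Sum of the known resistances R_other = 0.02222 K/W
Required total resistance R_tot = ΔT/Q_allow = 21/190 = 0.1105 K/W
R_cork board = R_tot − R_other = 0.08831 K/W
L = R·k·A = 0.08831×0.0425×14.7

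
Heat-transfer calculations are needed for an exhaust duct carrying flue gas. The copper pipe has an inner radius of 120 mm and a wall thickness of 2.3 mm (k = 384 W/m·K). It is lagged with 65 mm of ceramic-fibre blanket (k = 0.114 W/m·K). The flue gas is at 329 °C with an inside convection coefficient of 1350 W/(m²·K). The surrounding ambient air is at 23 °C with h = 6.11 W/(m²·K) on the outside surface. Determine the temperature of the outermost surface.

Radial resistances (cylindrical: R_cond = ln(r_o/r_i)/(2πkL), R_conv = 1/(h·2πrL)):
R_inner film = 1/(h_i·2πr₁L) = 1/(1350×2π×0.12×1) = 9.824×10^-4 K/W
R_copper pipe wall = ln(122.3/120)/(2π×384×1) = 7.869×10^-6 K/W
R_ceramic-fibre blanket = ln(187.3/122.3)/(2π×0.114×1) = 0.5951 K/W
R_outer film = 1/(h_o·2πr_oL) = 1/(6.11×2π×0.1873×1) = 0.1391 K/W
R_total = 0.7351 K/W
Q = ΔT/R_total = 306/0.7351
Q = 416 W/m
T_interface = T_inner − Q·ΣR(inner→interface) = 329 − 416×0.5961

T ≈ 80.9 °C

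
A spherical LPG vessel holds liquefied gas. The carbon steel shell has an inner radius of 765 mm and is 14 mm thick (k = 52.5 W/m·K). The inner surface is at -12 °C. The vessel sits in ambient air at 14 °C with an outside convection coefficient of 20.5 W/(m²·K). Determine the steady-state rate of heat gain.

Q ≈ 4040 W

For a spherical shell R = (1/r₁ − 1/r₂)/(4πk); film R = 1/(h·4πr²). In series:
R_carbon steel shell = (1/0.765 − 1/0.779)/(4π×52.5) = 3.561×10^-5 K/W
R_outer film = 1/(h·4πr_o²) = 1/(20.5×4π×0.779²) = 0.006397 K/W
R_total = 0.006432 K/W
Q = ΔT/R_total = 26/0.006432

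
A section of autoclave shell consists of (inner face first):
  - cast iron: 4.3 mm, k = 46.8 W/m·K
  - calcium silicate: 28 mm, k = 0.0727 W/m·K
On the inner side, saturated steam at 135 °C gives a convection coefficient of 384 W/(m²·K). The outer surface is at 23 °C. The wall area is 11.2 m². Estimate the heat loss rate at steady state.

Thermal resistances in series:
R_inner film = 1/(h_i·A) = 1/(384×11.2) = 2.325×10^-4 K/W
R_cast iron = L/(kA) = 0.0043/(46.8×11.2) = 8.204×10^-6 K/W
R_calcium silicate = L/(kA) = 0.028/(0.0727×11.2) = 0.03439 K/W
R_total = 0.03463 K/W
Q = ΔT / R_total = 112 / 0.03463

Q ≈ 3230 W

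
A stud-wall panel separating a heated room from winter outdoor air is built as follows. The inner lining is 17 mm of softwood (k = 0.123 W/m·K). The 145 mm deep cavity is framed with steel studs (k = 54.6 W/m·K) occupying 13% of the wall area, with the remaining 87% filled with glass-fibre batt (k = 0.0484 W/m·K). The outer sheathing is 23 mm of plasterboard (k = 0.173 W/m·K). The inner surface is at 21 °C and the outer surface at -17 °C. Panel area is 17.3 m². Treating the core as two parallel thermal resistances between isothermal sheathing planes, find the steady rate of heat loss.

Sheathing layers in series; stud and cavity paths in parallel between them.
R_inner = 0.017/(0.123×17.3) = 0.007989 K/W
R_stud  = 0.145/(54.6×0.13×17.3) = 0.001181 K/W
R_cav   = 0.145/(0.0484×0.87×17.3) = 0.199 K/W
1/R_core = 1/R_stud + 1/R_cav → R_core = 0.001174 K/W
R_outer = 0.023/(0.173×17.3) = 0.007685 K/W
R_total = 0.01685 K/W
Q = ΔT/R_total = 38/0.01685

Q ≈ 2260 W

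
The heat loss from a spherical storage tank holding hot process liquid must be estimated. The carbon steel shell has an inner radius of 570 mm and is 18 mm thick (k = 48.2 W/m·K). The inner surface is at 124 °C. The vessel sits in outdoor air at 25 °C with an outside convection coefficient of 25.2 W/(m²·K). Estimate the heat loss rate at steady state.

For a spherical shell R = (1/r₁ − 1/r₂)/(4πk); film R = 1/(h·4πr²). In series:
R_carbon steel shell = (1/0.57 − 1/0.588)/(4π×48.2) = 8.867×10^-5 K/W
R_outer film = 1/(h·4πr_o²) = 1/(25.2×4π×0.588²) = 0.009133 K/W
R_total = 0.009222 K/W
Q = ΔT/R_total = 99/0.009222

Q ≈ 10700 W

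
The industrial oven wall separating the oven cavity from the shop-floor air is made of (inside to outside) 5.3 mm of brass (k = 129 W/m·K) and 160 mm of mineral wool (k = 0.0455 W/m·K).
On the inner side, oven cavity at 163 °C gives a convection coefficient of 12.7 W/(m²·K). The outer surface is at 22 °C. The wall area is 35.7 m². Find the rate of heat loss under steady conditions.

Q ≈ 1400 W

Using the resistance-network approach (series):
R_inner film = 1/(h_i·A) = 1/(12.7×35.7) = 0.002206 K/W
R_brass = L/(kA) = 0.0053/(129×35.7) = 1.151×10^-6 K/W
R_mineral wool = L/(kA) = 0.16/(0.0455×35.7) = 0.0985 K/W
R_total = 0.1007 K/W
Q = ΔT / R_total = 141 / 0.1007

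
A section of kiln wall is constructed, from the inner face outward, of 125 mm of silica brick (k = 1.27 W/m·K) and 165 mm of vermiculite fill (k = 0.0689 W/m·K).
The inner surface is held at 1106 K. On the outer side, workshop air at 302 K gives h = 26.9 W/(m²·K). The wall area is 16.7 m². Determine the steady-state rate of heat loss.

Using the resistance-network approach (series):
R_silica brick = L/(kA) = 0.125/(1.27×16.7) = 0.005894 K/W
R_vermiculite fill = L/(kA) = 0.165/(0.0689×16.7) = 0.1434 K/W
R_outer film = 1/(h_o·A) = 1/(26.9×16.7) = 0.002226 K/W
R_total = 0.1515 K/W
Q = ΔT / R_total = 804 / 0.1515

Q ≈ 5310 W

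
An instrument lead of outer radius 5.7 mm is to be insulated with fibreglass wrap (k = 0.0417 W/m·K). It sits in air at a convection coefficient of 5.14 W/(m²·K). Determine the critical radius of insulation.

For a cylinder r_cr = k/h = 0.0417/5.14
r_cr = 8.11 mm; since the bare radius (5.7 mm) is below r_cr, adding a thin layer of insulation will *increase* heat loss.

r_cr ≈ 8.11 mm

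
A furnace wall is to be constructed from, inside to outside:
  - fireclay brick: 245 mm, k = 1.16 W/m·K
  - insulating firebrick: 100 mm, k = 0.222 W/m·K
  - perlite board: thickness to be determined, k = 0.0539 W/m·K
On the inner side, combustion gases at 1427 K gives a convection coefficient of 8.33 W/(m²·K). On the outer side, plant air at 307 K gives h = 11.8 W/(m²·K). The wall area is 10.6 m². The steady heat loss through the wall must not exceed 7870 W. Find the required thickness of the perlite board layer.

L ≈ 34.6 mm

Thermal resistances in series:
R_inner film = 1/(h_i·A) = 1/(8.33×10.6) = 0.01133 K/W
R_fireclay brick = L/(kA) = 0.245/(1.16×10.6) = 0.01993 K/W
R_insulating firebrick = L/(kA) = 0.1/(0.222×10.6) = 0.0425 K/W
R_outer film = 1/(h_o·A) = 1/(11.8×10.6) = 0.007995 K/W
Sum of the known resistances R_other = 0.08174 K/W
Required total resistance R_tot = ΔT/Q_allow = 1120/7870 = 0.1423 K/W
R_perlite board = R_tot − R_other = 0.06057 K/W
L = R·k·A = 0.06057×0.0539×10.6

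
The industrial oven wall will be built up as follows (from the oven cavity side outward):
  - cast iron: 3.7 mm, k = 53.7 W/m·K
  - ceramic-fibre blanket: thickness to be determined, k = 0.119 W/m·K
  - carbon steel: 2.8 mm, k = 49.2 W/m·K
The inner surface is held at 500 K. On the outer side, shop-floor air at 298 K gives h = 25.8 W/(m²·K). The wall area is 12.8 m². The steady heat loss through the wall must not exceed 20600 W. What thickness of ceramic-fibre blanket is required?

Using the resistance-network approach (series):
R_cast iron = L/(kA) = 0.0037/(53.7×12.8) = 5.383×10^-6 K/W
R_carbon steel = L/(kA) = 0.0028/(49.2×12.8) = 4.446×10^-6 K/W
R_outer film = 1/(h_o·A) = 1/(25.8×12.8) = 0.003028 K/W
Sum of the known resistances R_other = 0.003038 K/W
Required total resistance R_tot = ΔT/Q_allow = 202/20600 = 0.009806 K/W
R_ceramic-fibre blanket = R_tot − R_other = 0.006768 K/W
L = R·k·A = 0.006768×0.119×12.8

L ≈ 10.3 mm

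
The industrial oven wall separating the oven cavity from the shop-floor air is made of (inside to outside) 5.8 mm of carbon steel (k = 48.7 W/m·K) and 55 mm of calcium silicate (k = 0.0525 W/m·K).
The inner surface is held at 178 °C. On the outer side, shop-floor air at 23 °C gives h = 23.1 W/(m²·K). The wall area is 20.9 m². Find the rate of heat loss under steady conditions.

Thermal resistances in series:
R_carbon steel = L/(kA) = 0.0058/(48.7×20.9) = 5.698×10^-6 K/W
R_calcium silicate = L/(kA) = 0.055/(0.0525×20.9) = 0.05013 K/W
R_outer film = 1/(h_o·A) = 1/(23.1×20.9) = 0.002071 K/W
R_total = 0.0522 K/W
Q = ΔT / R_total = 155 / 0.0522

Q ≈ 2970 W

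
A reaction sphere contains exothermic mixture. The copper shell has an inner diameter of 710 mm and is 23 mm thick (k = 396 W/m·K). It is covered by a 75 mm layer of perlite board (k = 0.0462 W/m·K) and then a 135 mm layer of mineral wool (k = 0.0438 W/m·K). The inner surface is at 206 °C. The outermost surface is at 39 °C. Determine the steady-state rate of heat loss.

Q ≈ 99.7 W

Radial (spherical) resistances in series:
R_copper shell = (1/0.355 − 1/0.378)/(4π×396) = 3.444×10^-5 K/W
R_perlite board = (1/0.378 − 1/0.453)/(4π×0.0462) = 0.7544 K/W
R_mineral wool = (1/0.453 − 1/0.588)/(4π×0.0438) = 0.9208 K/W
R_total = 1.675 K/W
Q = ΔT/R_total = 167/1.675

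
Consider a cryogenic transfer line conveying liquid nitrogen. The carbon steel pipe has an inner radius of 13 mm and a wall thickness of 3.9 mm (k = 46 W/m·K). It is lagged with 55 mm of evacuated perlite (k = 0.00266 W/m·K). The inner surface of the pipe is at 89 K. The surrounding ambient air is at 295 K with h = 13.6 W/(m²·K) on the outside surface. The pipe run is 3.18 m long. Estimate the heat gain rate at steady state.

Q ≈ 7.55 W

Cylindrical conduction, so R = ln(r₂/r₁)/(2πkL) per layer, in series:
R_carbon steel pipe wall = ln(16.9/13)/(2π×46×3.18) = 2.855×10^-4 K/W
R_evacuated perlite = ln(71.9/16.9)/(2π×0.00266×3.18) = 27.24 K/W
R_outer film = 1/(h_o·2πr_oL) = 1/(13.6×2π×0.0719×3.18) = 0.05118 K/W
R_total = 27.3 K/W
Q = ΔT/R_total = 206/27.3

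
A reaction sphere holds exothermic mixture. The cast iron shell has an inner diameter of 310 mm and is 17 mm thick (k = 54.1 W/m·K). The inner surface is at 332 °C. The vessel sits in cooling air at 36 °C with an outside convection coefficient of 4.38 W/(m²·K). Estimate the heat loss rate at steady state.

For a spherical shell R = (1/r₁ − 1/r₂)/(4πk); film R = 1/(h·4πr²). In series:
R_cast iron shell = (1/0.155 − 1/0.172)/(4π×54.1) = 9.38×10^-4 K/W
R_outer film = 1/(h·4πr_o²) = 1/(4.38×4π×0.172²) = 0.6141 K/W
R_total = 0.6151 K/W
Q = ΔT/R_total = 296/0.6151

Q ≈ 481 W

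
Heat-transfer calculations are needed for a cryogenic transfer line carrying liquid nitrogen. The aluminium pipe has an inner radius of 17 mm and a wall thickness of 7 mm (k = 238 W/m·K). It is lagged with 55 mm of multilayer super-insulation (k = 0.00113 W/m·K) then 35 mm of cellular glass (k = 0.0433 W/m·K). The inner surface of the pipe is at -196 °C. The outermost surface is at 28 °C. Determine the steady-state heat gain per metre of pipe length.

Per-layer cylindrical resistances, series-summed:
R_aluminium pipe wall = ln(24/17)/(2π×238×1) = 2.306×10^-4 K/W
R_multilayer super-insulation = ln(79/24)/(2π×0.00113×1) = 167.8 K/W
R_cellular glass = ln(114/79)/(2π×0.0433×1) = 1.348 K/W
R_total = 169.2 K/W
Q = ΔT/R_total = 224/169.2

q′ ≈ 1.32 W/m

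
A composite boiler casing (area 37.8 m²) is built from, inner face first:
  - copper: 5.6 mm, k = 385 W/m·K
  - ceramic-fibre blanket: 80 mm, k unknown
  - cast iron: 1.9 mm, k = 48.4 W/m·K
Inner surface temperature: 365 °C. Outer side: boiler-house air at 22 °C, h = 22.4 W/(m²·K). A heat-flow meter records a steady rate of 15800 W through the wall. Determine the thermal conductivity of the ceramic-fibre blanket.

Model the wall as resistances in series:
R_copper = L/(kA) = 0.0056/(385×37.8) = 3.848×10^-7 K/W
R_cast iron = L/(kA) = 0.0019/(48.4×37.8) = 1.039×10^-6 K/W
R_outer film = 1/(h_o·A) = 1/(22.4×37.8) = 0.001181 K/W
Sum of known resistances R_other = 0.001182 K/W
Total R = ΔT/Q = 343/15800 = 0.02171 K/W
R_ceramic-fibre blanket = R_total − R_other = 0.02053 K/W
k = L/(R·A) = 0.08/(0.02053×37.8)

k ≈ 0.103 W/(m·K)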